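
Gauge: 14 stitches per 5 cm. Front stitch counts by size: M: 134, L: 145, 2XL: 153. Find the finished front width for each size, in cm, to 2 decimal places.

14/5 = 2.8 sts per cm.
M: 134 / 2.8 = 47.857 → 47.86 cm.
L: 145 / 2.8 = 51.786 → 51.79 cm.
2XL: 153 / 2.8 = 54.643 → 54.64 cm.

M 47.86 cm; L 51.79 cm; 2XL 54.64 cm.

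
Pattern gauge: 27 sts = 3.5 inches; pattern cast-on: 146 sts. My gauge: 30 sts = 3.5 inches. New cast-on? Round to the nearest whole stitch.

CO 162 sts.

Scale factor = 30 / 27 = 1.111.
146 × 30 / 27 = 162.22 sts.
→ 162 sts.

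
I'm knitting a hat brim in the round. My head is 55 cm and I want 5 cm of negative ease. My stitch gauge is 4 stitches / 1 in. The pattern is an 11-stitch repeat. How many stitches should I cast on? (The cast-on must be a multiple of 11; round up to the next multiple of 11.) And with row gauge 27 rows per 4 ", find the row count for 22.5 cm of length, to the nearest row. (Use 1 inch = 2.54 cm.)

Finished = 55 − 5 = 50 cm.
50 cm × 1/2.54 = 19.69 inches.
4/1 = 4 sts per in; 19.69 × 4 = 78.74 sts.
Next multiple of 11 → 88.
22.5 cm = 8.86 inches; × 6.75 = 59.79 → 60 rows.

Cast on 88 stitches; work 60 rows.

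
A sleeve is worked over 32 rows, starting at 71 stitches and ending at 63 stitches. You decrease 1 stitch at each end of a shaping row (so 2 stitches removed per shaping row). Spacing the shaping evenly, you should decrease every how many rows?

Decrease every 8th row.

Stitches to remove: |63 − 71| = 8.
Shaping rows needed: 8 / 2 = 4.
32 rows / 4 = every 8 rows.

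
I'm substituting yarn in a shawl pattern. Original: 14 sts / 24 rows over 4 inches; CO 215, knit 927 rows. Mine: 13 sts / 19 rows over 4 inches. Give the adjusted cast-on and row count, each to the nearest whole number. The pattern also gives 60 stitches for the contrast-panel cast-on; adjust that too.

Cast on 200 stitches; work 734 rows; contrast-panel cast-on 56 stitches.

Stitches: 215 × 13/14 = 199.64 → 200.
Rows: 927 × 19/24 = 733.88 → 734.
contrast-panel cast-on: 60 × 13/14 = 55.71 → 56.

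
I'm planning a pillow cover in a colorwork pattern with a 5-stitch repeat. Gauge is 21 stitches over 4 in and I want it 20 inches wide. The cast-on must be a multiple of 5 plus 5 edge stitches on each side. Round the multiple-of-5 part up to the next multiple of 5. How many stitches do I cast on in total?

105 stitches.

21 / 4 = 5.25 sts per inch.
20 × 5.25 = 105.00 sts.
Less 10 edge sts → 95.00 for the repeat.
Next multiple of 5: 95.
Add back 10 edge sts → 105.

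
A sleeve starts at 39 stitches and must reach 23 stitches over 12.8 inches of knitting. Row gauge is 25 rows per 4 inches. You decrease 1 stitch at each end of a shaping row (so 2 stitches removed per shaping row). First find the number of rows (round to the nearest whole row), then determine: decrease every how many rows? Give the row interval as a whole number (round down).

Decrease every 10th row.

Rows = 12.8 × 6.25 = 80.0 → 80 rows.
Stitches to remove: 16 → 8 shaping rows (at 2 st each).
80 / 8 = 10.00 → every 10 rows.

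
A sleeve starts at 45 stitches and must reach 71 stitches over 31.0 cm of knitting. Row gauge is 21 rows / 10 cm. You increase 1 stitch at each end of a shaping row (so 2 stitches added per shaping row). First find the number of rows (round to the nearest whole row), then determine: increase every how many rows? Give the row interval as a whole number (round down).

Increase every 5th row.

Rows = 31.0 × 2.1 = 65.1 → 65 rows.
Stitches to add: 26 → 13 shaping rows (at 2 st each).
65 / 13 = 5.00 → every 5 rows.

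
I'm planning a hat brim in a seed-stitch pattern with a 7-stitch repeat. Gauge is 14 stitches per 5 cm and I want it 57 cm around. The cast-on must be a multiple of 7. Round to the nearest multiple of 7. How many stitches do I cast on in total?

14 / 5 = 2.8 sts per cm.
57 × 2.8 = 159.60 sts.
Nearest multiple of 7: 161.

CO 161 sts.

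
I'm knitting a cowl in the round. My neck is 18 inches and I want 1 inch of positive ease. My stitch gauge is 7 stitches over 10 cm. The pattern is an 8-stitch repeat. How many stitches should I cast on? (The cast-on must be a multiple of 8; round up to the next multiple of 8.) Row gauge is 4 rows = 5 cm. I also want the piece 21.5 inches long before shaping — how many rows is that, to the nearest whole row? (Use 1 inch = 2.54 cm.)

Cast on 40 stitches; work 44 rows.

Finished = 18 + 1 = 19 inches.
19 inches × 2.54 = 48.26 cm.
7/10 = 0.7 sts per cm; 48.26 × 0.7 = 33.78 sts.
Next multiple of 8 → 40.
21.5 inches = 54.61 cm; × 0.8 = 43.69 → 44 rows.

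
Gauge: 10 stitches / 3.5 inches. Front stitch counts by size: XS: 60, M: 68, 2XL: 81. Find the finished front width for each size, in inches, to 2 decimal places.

10/3.5 = 2.857 sts per in.
XS: 60 / 2.857 = 21.000 → 21.00 in.
M: 68 / 2.857 = 23.800 → 23.80 in.
2XL: 81 / 2.857 = 28.350 → 28.35 in.

XS 21.00 inches; M 23.80 inches; 2XL 28.35 inches.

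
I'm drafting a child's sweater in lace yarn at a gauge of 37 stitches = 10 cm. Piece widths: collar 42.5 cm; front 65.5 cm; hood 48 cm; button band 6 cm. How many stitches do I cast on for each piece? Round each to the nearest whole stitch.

collar 157; front 242; hood 178; button band 22.

Rate = 37/10 = 3.7 sts per cm.
collar: 42.5 × 3.7 = 157.25 → 157.
front: 65.5 × 3.7 = 242.35 → 242.
hood: 48 × 3.7 = 177.60 → 178.
button band: 6 × 3.7 = 22.20 → 22.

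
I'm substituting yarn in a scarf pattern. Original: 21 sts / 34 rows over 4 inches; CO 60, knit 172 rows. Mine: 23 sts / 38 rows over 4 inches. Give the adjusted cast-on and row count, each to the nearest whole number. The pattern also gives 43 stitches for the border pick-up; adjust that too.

Cast on 66 stitches; work 192 rows; border pick-up 47 stitches.

Stitches: 60 × 23/21 = 65.71 → 66.
Rows: 172 × 38/34 = 192.24 → 192.
border pick-up: 43 × 23/21 = 47.10 → 47.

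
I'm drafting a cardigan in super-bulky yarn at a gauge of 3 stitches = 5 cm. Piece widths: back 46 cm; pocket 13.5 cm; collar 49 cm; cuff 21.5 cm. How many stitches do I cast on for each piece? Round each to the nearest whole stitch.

Rate = 3/5 = 0.6 sts per cm.
back: 46 × 0.6 = 27.60 → 28.
pocket: 13.5 × 0.6 = 8.10 → 8.
collar: 49 × 0.6 = 29.40 → 29.
cuff: 21.5 × 0.6 = 12.90 → 13.

back 28; pocket 8; collar 29; cuff 13.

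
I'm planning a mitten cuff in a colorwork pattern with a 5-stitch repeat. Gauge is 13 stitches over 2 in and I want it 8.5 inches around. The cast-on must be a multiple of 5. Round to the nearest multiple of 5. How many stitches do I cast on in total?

CO 55 sts.

13 / 2 = 6.5 sts per inch.
8.5 × 6.5 = 55.25 sts.
Nearest multiple of 5: 55.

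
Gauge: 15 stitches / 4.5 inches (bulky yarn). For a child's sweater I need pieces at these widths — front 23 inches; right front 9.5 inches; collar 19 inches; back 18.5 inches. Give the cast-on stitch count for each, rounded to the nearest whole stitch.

Rate = 15/4.5 = 3.333 sts per in.
front: 23 × 3.333 = 76.67 → 77.
right front: 9.5 × 3.333 = 31.67 → 32.
collar: 19 × 3.333 = 63.33 → 63.
back: 18.5 × 3.333 = 61.67 → 62.

front 77; right front 32; collar 63; back 62.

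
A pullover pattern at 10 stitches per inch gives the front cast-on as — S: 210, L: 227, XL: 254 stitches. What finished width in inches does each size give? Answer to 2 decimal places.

10/1 = 10 sts per in.
S: 210 / 10 = 21.000 → 21.00 in.
L: 227 / 10 = 22.700 → 22.70 in.
XL: 254 / 10 = 25.400 → 25.40 in.

S 21.00 inches; L 22.70 inches; XL 25.40 inches.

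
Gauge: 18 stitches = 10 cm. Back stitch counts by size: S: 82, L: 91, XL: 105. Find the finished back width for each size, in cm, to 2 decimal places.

S 45.56 cm; L 50.56 cm; XL 58.33 cm.

18/10 = 1.8 sts per cm.
S: 82 / 1.8 = 45.556 → 45.56 cm.
L: 91 / 1.8 = 50.556 → 50.56 cm.
XL: 105 / 1.8 = 58.333 → 58.33 cm.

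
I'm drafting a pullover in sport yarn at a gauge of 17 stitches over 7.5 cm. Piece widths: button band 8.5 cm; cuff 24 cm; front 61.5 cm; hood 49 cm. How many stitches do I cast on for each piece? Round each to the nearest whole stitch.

button band 19; cuff 54; front 139; hood 111.

Rate = 17/7.5 = 2.267 sts per cm.
button band: 8.5 × 2.267 = 19.27 → 19.
cuff: 24 × 2.267 = 54.40 → 54.
front: 61.5 × 2.267 = 139.40 → 139.
hood: 49 × 2.267 = 111.07 → 111.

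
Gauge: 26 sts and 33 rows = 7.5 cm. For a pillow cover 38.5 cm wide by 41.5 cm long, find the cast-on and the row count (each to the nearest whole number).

Cast on 133 stitches and work 183 rows.

Stitch gauge = 26/7.5 = 3.467 sts/cm; 38.5 × 3.467 = 133.47 → 133 sts.
Row gauge = 33/7.5 = 4.4 rows/cm; 41.5 × 4.4 = 182.60 → 183 rows.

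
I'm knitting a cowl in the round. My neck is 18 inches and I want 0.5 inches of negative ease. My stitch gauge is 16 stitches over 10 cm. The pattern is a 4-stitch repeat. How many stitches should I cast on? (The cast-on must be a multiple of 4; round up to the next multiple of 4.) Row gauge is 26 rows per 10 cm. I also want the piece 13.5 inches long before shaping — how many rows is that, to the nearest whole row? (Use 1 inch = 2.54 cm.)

Finished = 18 − 0.5 = 17.5 inches.
17.5 inches × 2.54 = 44.45 cm.
16/10 = 1.6 sts per cm; 44.45 × 1.6 = 71.12 sts.
Next multiple of 4 → 72.
13.5 inches = 34.29 cm; × 2.6 = 89.15 → 89 rows.

Cast on 72 stitches; work 89 rows.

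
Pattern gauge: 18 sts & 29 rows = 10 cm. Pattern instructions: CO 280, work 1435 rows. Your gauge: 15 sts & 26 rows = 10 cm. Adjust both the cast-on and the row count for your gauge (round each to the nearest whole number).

Cast on 233 stitches; work 1287 rows.

Stitches: 280 × 15/18 = 233.33 → 233.
Rows: 1435 × 26/29 = 1286.55 → 1287.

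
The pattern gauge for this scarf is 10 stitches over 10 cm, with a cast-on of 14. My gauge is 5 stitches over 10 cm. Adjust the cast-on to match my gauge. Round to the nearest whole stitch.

Scale factor = 5 / 10 = 0.500.
14 × 5 / 10 = 7.00 sts.

Cast on 7 stitches.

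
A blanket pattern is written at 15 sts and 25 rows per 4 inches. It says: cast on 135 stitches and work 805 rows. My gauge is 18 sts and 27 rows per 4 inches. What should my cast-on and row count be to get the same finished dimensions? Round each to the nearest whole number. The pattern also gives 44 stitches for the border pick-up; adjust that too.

Cast on 162 stitches; work 869 rows; border pick-up 53 stitches.

Stitches: 135 × 18/15 = 162.00 → 162.
Rows: 805 × 27/25 = 869.40 → 869.
border pick-up: 44 × 18/15 = 52.80 → 53.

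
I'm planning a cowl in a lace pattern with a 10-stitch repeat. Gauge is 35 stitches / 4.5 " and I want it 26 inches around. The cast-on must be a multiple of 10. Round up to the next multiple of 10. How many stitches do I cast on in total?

CO 210 sts.

35 / 4.5 = 7.778 sts per inch.
26 × 7.778 = 202.22 sts.
Next multiple of 10: 210.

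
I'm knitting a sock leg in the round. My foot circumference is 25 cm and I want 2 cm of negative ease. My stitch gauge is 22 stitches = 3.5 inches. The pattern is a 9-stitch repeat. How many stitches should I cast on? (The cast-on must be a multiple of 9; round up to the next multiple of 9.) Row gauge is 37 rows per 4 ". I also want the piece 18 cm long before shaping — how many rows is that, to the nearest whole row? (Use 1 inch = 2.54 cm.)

Cast on 63 stitches; work 66 rows.

Finished = 25 − 2 = 23 cm.
23 cm × 1/2.54 = 9.06 inches.
22/3.5 = 6.286 sts per in; 9.06 × 6.286 = 56.92 sts.
Next multiple of 9 → 63.
18 cm = 7.09 inches; × 9.25 = 65.55 → 66 rows.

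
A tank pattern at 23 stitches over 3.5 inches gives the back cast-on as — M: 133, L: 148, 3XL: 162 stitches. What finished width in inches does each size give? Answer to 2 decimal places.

M 20.24 inches; L 22.52 inches; 3XL 24.65 inches.

23/3.5 = 6.571 sts per in.
M: 133 / 6.571 = 20.239 → 20.24 in.
L: 148 / 6.571 = 22.522 → 22.52 in.
3XL: 162 / 6.571 = 24.652 → 24.65 in.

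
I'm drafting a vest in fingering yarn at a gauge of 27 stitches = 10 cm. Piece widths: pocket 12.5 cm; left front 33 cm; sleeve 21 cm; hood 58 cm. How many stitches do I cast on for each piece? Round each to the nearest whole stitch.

Rate = 27/10 = 2.7 sts per cm.
pocket: 12.5 × 2.7 = 33.75 → 34.
left front: 33 × 2.7 = 89.10 → 89.
sleeve: 21 × 2.7 = 56.70 → 57.
hood: 58 × 2.7 = 156.60 → 157.

pocket 34; left front 89; sleeve 57; hood 157.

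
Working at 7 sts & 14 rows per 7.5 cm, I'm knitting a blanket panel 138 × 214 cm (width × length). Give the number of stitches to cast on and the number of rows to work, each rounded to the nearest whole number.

Cast on 129 stitches and work 399 rows.

Stitch gauge = 7/7.5 = 0.933 sts/cm; 138 × 0.933 = 128.80 → 129 sts.
Row gauge = 14/7.5 = 1.867 rows/cm; 214 × 1.867 = 399.47 → 399 rows.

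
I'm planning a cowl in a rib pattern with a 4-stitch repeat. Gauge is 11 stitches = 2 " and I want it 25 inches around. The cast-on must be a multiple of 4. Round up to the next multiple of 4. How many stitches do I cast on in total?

Cast on 140 stitches.

11 / 2 = 5.5 sts per inch.
25 × 5.5 = 137.50 sts.
Next multiple of 4: 140.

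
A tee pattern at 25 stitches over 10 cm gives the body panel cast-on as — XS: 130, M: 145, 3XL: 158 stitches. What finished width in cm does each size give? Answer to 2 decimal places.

25/10 = 2.5 sts per cm.
XS: 130 / 2.5 = 52.000 → 52.00 cm.
M: 145 / 2.5 = 58.000 → 58.00 cm.
3XL: 158 / 2.5 = 63.200 → 63.20 cm.

XS 52.00 cm; M 58.00 cm; 3XL 63.20 cm.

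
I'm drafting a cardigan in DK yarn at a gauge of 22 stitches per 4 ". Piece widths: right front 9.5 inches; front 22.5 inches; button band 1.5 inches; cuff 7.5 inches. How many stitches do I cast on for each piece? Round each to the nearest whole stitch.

right front 52; front 124; button band 8; cuff 41.

Rate = 22/4 = 5.5 sts per in.
right front: 9.5 × 5.5 = 52.25 → 52.
front: 22.5 × 5.5 = 123.75 → 124.
button band: 1.5 × 5.5 = 8.25 → 8.
cuff: 7.5 × 5.5 = 41.25 → 41.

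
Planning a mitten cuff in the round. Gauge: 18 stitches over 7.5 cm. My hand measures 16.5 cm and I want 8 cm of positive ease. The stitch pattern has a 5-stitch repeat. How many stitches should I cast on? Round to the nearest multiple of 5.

Cast on 60 stitches.

Finished = 16.5 + 8 = 24.5 cm.
18 / 7.5 = 2.4 sts/cm.
24.5 × 2.4 = 58.80 sts.
Nearest multiple of 5: 60.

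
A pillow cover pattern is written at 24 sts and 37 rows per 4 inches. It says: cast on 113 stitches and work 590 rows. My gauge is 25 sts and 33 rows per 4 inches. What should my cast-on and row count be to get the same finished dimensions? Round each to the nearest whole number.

Stitches: 113 × 25/24 = 117.71 → 118.
Rows: 590 × 33/37 = 526.22 → 526.

Cast on 118 stitches; work 526 rows.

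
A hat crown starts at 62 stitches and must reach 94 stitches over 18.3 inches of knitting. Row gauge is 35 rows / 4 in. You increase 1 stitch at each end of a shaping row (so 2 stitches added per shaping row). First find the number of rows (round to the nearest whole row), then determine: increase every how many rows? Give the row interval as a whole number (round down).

Increase every 10th row.

Rows = 18.3 × 8.75 = 160.1 → 160 rows.
Stitches to add: 32 → 16 shaping rows (at 2 st each).
160 / 16 = 10.00 → every 10 rows.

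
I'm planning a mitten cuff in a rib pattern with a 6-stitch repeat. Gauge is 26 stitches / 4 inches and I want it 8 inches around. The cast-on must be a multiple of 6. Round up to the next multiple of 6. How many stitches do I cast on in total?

CO 54 sts.

26 / 4 = 6.5 sts per inch.
8 × 6.5 = 52.00 sts.
Next multiple of 6: 54.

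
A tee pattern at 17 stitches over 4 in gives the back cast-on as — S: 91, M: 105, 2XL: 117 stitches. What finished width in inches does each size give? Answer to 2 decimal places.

17/4 = 4.25 sts per in.
S: 91 / 4.25 = 21.412 → 21.41 in.
M: 105 / 4.25 = 24.706 → 24.71 in.
2XL: 117 / 4.25 = 27.529 → 27.53 in.

S 21.41 inches; M 24.71 inches; 2XL 27.53 inches.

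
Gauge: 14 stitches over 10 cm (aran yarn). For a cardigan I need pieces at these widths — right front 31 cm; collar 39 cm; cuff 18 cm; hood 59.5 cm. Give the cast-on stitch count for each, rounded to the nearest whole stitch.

right front 43; collar 55; cuff 25; hood 83.

Rate = 14/10 = 1.4 sts per cm.
right front: 31 × 1.4 = 43.40 → 43.
collar: 39 × 1.4 = 54.60 → 55.
cuff: 18 × 1.4 = 25.20 → 25.
hood: 59.5 × 1.4 = 83.30 → 83.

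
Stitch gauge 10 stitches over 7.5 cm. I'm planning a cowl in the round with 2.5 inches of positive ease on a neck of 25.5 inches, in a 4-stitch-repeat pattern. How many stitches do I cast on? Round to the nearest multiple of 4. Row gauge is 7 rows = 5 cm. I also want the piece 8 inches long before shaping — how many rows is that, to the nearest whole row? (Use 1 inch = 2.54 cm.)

Finished = 25.5 + 2.5 = 28 inches.
28 inches × 2.54 = 71.12 cm.
10/7.5 = 1.333 sts per cm; 71.12 × 1.333 = 94.83 sts.
Nearest multiple of 4 → 96.
8 inches = 20.32 cm; × 1.4 = 28.45 → 28 rows.

Cast on 96 stitches; work 28 rows.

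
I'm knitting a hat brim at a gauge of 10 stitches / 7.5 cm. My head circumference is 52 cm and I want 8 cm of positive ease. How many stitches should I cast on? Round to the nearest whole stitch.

Cast on 80 stitches.

Finished = 52 + 8 = 60 cm.
10 / 7.5 = 1.333 sts per cm.
60.00 × 1.333 = 80.00 sts.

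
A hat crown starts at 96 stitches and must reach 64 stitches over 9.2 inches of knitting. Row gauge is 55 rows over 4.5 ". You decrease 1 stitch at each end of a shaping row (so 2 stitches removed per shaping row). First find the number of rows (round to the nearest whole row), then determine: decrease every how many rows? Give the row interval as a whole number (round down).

Decrease every 7th row.

Rows = 9.2 × 12.222 = 112.4 → 112 rows.
Stitches to remove: 32 → 16 shaping rows (at 2 st each).
112 / 16 = 7.00 → every 7 rows.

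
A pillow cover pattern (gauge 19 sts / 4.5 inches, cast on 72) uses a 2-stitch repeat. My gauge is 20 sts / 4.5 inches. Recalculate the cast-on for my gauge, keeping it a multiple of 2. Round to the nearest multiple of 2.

72 × 20 / 19 = 75.79.
Nearest multiple of 2: 76.

CO 76 sts.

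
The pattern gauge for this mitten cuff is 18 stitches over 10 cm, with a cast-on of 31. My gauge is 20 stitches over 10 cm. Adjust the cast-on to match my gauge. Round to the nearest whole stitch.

Scale factor = 20 / 18 = 1.111.
31 × 20 / 18 = 34.44 sts.
→ 34 sts.

34 stitches.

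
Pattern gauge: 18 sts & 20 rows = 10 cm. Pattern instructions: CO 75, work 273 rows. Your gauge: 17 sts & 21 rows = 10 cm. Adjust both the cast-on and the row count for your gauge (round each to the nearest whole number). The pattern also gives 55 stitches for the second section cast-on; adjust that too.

Stitches: 75 × 17/18 = 70.83 → 71.
Rows: 273 × 21/20 = 286.65 → 287.
second section cast-on: 55 × 17/18 = 51.94 → 52.

Cast on 71 stitches; work 287 rows; second section cast-on 52 stitches.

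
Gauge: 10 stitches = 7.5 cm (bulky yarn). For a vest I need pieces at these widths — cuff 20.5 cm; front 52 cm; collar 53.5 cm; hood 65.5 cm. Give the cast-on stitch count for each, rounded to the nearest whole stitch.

Rate = 10/7.5 = 1.333 sts per cm.
cuff: 20.5 × 1.333 = 27.33 → 27.
front: 52 × 1.333 = 69.33 → 69.
collar: 53.5 × 1.333 = 71.33 → 71.
hood: 65.5 × 1.333 = 87.33 → 87.

cuff 27; front 69; collar 71; hood 87.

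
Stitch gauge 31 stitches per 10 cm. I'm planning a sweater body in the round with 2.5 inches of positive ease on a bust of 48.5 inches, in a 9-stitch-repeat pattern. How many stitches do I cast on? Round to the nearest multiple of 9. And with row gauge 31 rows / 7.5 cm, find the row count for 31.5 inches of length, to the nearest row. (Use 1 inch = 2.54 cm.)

Finished = 48.5 + 2.5 = 51 inches.
51 inches × 2.54 = 129.54 cm.
31/10 = 3.1 sts per cm; 129.54 × 3.1 = 401.57 sts.
Nearest multiple of 9 → 405.
31.5 inches = 80.01 cm; × 4.133 = 330.71 → 331 rows.

Cast on 405 stitches; work 331 rows.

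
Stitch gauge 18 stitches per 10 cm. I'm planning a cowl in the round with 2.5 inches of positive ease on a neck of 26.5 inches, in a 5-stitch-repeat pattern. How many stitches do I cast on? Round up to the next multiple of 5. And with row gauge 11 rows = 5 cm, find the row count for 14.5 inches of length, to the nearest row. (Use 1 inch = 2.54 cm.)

Finished = 26.5 + 2.5 = 29 inches.
29 inches × 2.54 = 73.66 cm.
18/10 = 1.8 sts per cm; 73.66 × 1.8 = 132.59 sts.
Next multiple of 5 → 135.
14.5 inches = 36.83 cm; × 2.2 = 81.03 → 81 rows.

Cast on 135 stitches; work 81 rows.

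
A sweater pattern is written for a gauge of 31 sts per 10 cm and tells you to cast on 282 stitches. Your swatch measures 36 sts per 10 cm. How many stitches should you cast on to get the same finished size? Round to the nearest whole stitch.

CO 327 sts.

Scale factor = 36 / 31 = 1.161.
282 × 36 / 31 = 327.48 sts.
→ 327 sts.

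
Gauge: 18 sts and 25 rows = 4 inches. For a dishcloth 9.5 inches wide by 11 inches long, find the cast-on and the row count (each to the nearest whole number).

Stitch gauge = 18/4 = 4.5 sts/in; 9.5 × 4.5 = 42.75 → 43 sts.
Row gauge = 25/4 = 6.25 rows/in; 11 × 6.25 = 68.75 → 69 rows.

Cast on 43 stitches and work 69 rows.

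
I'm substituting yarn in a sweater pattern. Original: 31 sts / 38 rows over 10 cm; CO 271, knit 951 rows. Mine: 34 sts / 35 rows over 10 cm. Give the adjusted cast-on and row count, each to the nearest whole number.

Stitches: 271 × 34/31 = 297.23 → 297.
Rows: 951 × 35/38 = 875.92 → 876.

Cast on 297 stitches; work 876 rows.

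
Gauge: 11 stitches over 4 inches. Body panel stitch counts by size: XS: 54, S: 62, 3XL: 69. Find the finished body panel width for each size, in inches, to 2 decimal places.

11/4 = 2.75 sts per in.
XS: 54 / 2.75 = 19.636 → 19.64 in.
S: 62 / 2.75 = 22.545 → 22.55 in.
3XL: 69 / 2.75 = 25.091 → 25.09 in.

XS 19.64 inches; S 22.55 inches; 3XL 25.09 inches.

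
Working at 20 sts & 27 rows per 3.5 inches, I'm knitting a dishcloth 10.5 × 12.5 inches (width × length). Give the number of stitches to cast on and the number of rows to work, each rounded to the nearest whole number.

Cast on 60 stitches and work 96 rows.

Stitch gauge = 20/3.5 = 5.714 sts/in; 10.5 × 5.714 = 60.00 → 60 sts.
Row gauge = 27/3.5 = 7.714 rows/in; 12.5 × 7.714 = 96.43 → 96 rows.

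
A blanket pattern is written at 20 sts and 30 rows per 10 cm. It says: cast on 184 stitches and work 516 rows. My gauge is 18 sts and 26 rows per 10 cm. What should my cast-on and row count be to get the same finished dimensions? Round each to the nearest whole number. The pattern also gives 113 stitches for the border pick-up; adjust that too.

Cast on 166 stitches; work 447 rows; border pick-up 102 stitches.

Stitches: 184 × 18/20 = 165.60 → 166.
Rows: 516 × 26/30 = 447.20 → 447.
border pick-up: 113 × 18/20 = 101.70 → 102.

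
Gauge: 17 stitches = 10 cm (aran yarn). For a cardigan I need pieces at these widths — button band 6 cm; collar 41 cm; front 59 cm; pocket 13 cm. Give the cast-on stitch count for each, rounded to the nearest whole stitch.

Rate = 17/10 = 1.7 sts per cm.
button band: 6 × 1.7 = 10.20 → 10.
collar: 41 × 1.7 = 69.70 → 70.
front: 59 × 1.7 = 100.30 → 100.
pocket: 13 × 1.7 = 22.10 → 22.

button band 10; collar 70; front 100; pocket 22.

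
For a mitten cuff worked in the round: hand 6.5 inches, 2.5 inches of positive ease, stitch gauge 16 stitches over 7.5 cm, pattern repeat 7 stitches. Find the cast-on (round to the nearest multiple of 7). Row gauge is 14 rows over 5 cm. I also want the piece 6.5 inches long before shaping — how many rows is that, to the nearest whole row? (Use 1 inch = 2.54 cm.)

Cast on 49 stitches; work 46 rows.

Finished = 6.5 + 2.5 = 9 inches.
9 inches × 2.54 = 22.86 cm.
16/7.5 = 2.133 sts per cm; 22.86 × 2.133 = 48.77 sts.
Nearest multiple of 7 → 49.
6.5 inches = 16.51 cm; × 2.8 = 46.23 → 46 rows.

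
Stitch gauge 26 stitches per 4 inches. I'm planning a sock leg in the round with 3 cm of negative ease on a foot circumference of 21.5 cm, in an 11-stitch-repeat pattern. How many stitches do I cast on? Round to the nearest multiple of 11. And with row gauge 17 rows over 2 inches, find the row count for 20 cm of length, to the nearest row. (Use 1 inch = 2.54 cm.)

Finished = 21.5 − 3 = 18.5 cm.
18.5 cm × 1/2.54 = 7.28 inches.
26/4 = 6.5 sts per in; 7.28 × 6.5 = 47.34 sts.
Nearest multiple of 11 → 44.
20 cm = 7.87 inches; × 8.5 = 66.93 → 67 rows.

Cast on 44 stitches; work 67 rows.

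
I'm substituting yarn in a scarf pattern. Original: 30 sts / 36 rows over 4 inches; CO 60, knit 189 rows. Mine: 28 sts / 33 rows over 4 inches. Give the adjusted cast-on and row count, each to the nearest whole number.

Stitches: 60 × 28/30 = 56.00 → 56.
Rows: 189 × 33/36 = 173.25 → 173.

Cast on 56 stitches; work 173 rows.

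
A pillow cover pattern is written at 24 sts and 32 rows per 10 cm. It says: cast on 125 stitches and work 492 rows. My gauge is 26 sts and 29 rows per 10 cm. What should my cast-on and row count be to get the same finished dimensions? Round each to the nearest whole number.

Cast on 135 stitches; work 446 rows.

Stitches: 125 × 26/24 = 135.42 → 135.
Rows: 492 × 29/32 = 445.88 → 446.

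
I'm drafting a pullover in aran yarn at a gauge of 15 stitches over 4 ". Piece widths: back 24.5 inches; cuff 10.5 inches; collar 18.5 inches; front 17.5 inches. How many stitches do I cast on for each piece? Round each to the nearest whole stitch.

back 92; cuff 39; collar 69; front 66.

Rate = 15/4 = 3.75 sts per in.
back: 24.5 × 3.75 = 91.88 → 92.
cuff: 10.5 × 3.75 = 39.38 → 39.
collar: 18.5 × 3.75 = 69.38 → 69.
front: 17.5 × 3.75 = 65.62 → 66.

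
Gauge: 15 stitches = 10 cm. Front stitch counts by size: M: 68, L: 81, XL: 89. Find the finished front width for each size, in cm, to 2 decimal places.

M 45.33 cm; L 54.00 cm; XL 59.33 cm.

15/10 = 1.5 sts per cm.
M: 68 / 1.5 = 45.333 → 45.33 cm.
L: 81 / 1.5 = 54.000 → 54.00 cm.
XL: 89 / 1.5 = 59.333 → 59.33 cm.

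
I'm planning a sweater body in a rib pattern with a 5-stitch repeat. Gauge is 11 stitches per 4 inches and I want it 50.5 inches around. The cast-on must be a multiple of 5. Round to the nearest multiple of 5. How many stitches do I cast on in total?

Cast on 140 stitches.

11 / 4 = 2.75 sts per inch.
50.5 × 2.75 = 138.88 sts.
Nearest multiple of 5: 140.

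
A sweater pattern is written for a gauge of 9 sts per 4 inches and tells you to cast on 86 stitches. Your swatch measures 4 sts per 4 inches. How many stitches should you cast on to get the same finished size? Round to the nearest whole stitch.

Scale factor = 4 / 9 = 0.444.
86 × 4 / 9 = 38.22 sts.
→ 38 sts.

Cast on 38 stitches.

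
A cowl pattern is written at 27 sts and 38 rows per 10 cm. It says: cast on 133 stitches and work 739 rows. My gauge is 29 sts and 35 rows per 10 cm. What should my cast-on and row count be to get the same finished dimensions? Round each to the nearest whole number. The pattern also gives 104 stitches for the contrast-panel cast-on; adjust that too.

Stitches: 133 × 29/27 = 142.85 → 143.
Rows: 739 × 35/38 = 680.66 → 681.
contrast-panel cast-on: 104 × 29/27 = 111.70 → 112.

Cast on 143 stitches; work 681 rows; contrast-panel cast-on 112 stitches.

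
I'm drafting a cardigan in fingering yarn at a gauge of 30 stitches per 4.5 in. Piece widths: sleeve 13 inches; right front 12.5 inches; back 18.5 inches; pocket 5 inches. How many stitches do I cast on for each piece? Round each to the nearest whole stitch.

sleeve 87; right front 83; back 123; pocket 33.

Rate = 30/4.5 = 6.667 sts per in.
sleeve: 13 × 6.667 = 86.67 → 87.
right front: 12.5 × 6.667 = 83.33 → 83.
back: 18.5 × 6.667 = 123.33 → 123.
pocket: 5 × 6.667 = 33.33 → 33.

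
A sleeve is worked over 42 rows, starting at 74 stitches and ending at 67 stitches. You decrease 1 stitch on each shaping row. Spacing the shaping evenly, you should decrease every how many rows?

Decrease every 6th row.

Stitches to remove: |67 − 74| = 7.
Shaping rows needed: 7 / 1 = 7.
42 rows / 7 = every 6 rows.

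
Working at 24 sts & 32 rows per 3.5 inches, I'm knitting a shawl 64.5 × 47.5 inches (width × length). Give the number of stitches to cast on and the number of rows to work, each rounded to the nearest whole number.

Cast on 442 stitches and work 434 rows.

Stitch gauge = 24/3.5 = 6.857 sts/in; 64.5 × 6.857 = 442.29 → 442 sts.
Row gauge = 32/3.5 = 9.143 rows/in; 47.5 × 9.143 = 434.29 → 434 rows.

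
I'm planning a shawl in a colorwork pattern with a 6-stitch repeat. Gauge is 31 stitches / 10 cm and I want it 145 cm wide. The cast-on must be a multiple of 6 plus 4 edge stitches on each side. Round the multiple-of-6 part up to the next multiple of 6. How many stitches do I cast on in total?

CO 452 sts.

31 / 10 = 3.1 sts per cm.
145 × 3.1 = 449.50 sts.
Less 8 edge sts → 441.50 for the repeat.
Next multiple of 6: 444.
Add back 8 edge sts → 452.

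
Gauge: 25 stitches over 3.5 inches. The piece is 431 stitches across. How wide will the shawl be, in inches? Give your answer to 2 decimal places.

25 stitches / 3.5 inch = 7.143 stitches per inch.
431 / 7.143 = 60.340 inches.

60.34 inches.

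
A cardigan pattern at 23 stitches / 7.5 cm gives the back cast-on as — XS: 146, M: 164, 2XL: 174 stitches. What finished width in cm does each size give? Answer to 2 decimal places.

XS 47.61 cm; M 53.48 cm; 2XL 56.74 cm.

23/7.5 = 3.067 sts per cm.
XS: 146 / 3.067 = 47.609 → 47.61 cm.
M: 164 / 3.067 = 53.478 → 53.48 cm.
2XL: 174 / 3.067 = 56.739 → 56.74 cm.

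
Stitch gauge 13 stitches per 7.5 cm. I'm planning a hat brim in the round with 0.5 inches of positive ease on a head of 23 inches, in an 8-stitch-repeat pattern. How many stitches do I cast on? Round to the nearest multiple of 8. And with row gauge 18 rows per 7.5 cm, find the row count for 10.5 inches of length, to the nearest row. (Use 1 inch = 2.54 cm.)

Cast on 104 stitches; work 64 rows.

Finished = 23 + 0.5 = 23.5 inches.
23.5 inches × 2.54 = 59.69 cm.
13/7.5 = 1.733 sts per cm; 59.69 × 1.733 = 103.46 sts.
Nearest multiple of 8 → 104.
10.5 inches = 26.67 cm; × 2.4 = 64.01 → 64 rows.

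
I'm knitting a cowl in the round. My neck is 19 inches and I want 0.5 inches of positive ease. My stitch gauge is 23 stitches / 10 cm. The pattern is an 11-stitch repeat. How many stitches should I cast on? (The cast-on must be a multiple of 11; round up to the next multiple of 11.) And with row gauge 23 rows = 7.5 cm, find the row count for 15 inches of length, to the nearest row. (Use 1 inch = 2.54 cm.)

Cast on 121 stitches; work 117 rows.

Finished = 19 + 0.5 = 19.5 inches.
19.5 inches × 2.54 = 49.53 cm.
23/10 = 2.3 sts per cm; 49.53 × 2.3 = 113.92 sts.
Next multiple of 11 → 121.
15 inches = 38.10 cm; × 3.067 = 116.84 → 117 rows.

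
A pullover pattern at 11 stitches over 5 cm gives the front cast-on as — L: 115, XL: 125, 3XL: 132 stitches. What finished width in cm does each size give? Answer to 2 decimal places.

L 52.27 cm; XL 56.82 cm; 3XL 60.00 cm.

11/5 = 2.2 sts per cm.
L: 115 / 2.2 = 52.273 → 52.27 cm.
XL: 125 / 2.2 = 56.818 → 56.82 cm.
3XL: 132 / 2.2 = 60.000 → 60.00 cm.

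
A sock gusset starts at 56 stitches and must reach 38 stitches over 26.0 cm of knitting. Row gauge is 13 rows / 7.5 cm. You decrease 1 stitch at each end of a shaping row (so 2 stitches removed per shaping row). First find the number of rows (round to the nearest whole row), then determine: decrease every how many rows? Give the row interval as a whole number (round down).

Rows = 26.0 × 1.733 = 45.1 → 45 rows.
Stitches to remove: 18 → 9 shaping rows (at 2 st each).
45 / 9 = 5.00 → every 5 rows.

Decrease every 5th row.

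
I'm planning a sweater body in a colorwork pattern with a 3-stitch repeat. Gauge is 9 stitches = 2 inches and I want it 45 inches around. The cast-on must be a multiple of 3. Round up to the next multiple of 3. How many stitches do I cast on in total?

9 / 2 = 4.5 sts per inch.
45 × 4.5 = 202.50 sts.
Next multiple of 3: 204.

CO 204 sts.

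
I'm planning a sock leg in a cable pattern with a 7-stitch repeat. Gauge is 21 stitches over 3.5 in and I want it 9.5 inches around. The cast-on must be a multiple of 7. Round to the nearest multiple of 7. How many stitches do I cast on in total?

Cast on 56 stitches.

21 / 3.5 = 6 sts per inch.
9.5 × 6 = 57.00 sts.
Nearest multiple of 7: 56.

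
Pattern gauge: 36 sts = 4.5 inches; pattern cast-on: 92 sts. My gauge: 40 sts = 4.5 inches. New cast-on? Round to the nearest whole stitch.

Scale factor = 40 / 36 = 1.111.
92 × 40 / 36 = 102.22 sts.
→ 102 sts.

102 stitches.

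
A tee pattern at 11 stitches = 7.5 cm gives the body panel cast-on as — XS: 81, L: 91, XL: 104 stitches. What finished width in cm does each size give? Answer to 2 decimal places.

XS 55.23 cm; L 62.05 cm; XL 70.91 cm.

11/7.5 = 1.467 sts per cm.
XS: 81 / 1.467 = 55.227 → 55.23 cm.
L: 91 / 1.467 = 62.045 → 62.05 cm.
XL: 104 / 1.467 = 70.909 → 70.91 cm.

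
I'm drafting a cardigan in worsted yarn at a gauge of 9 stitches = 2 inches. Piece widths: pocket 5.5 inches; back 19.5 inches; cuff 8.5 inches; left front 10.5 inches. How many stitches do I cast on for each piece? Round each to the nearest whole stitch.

pocket 25; back 88; cuff 38; left front 47.

Rate = 9/2 = 4.5 sts per in.
pocket: 5.5 × 4.5 = 24.75 → 25.
back: 19.5 × 4.5 = 87.75 → 88.
cuff: 8.5 × 4.5 = 38.25 → 38.
left front: 10.5 × 4.5 = 47.25 → 47.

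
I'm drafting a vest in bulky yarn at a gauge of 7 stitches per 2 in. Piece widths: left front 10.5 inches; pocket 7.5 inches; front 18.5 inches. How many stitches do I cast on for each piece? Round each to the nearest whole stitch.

left front 37; pocket 26; front 65.

Rate = 7/2 = 3.5 sts per in.
left front: 10.5 × 3.5 = 36.75 → 37.
pocket: 7.5 × 3.5 = 26.25 → 26.
front: 18.5 × 3.5 = 64.75 → 65.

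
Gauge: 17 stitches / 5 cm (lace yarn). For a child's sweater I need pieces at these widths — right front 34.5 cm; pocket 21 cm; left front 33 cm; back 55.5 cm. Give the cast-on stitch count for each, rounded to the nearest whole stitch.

right front 117; pocket 71; left front 112; back 189.

Rate = 17/5 = 3.4 sts per cm.
right front: 34.5 × 3.4 = 117.30 → 117.
pocket: 21 × 3.4 = 71.40 → 71.
left front: 33 × 3.4 = 112.20 → 112.
back: 55.5 × 3.4 = 188.70 → 189.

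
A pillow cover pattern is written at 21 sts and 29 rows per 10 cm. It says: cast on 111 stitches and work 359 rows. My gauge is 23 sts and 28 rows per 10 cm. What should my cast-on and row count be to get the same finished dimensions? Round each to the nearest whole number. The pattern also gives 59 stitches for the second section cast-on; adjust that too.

Cast on 122 stitches; work 347 rows; second section cast-on 65 stitches.

Stitches: 111 × 23/21 = 121.57 → 122.
Rows: 359 × 28/29 = 346.62 → 347.
second section cast-on: 59 × 23/21 = 64.62 → 65.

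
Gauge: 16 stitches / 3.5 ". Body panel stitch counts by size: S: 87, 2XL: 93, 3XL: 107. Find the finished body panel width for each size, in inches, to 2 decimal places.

16/3.5 = 4.571 sts per in.
S: 87 / 4.571 = 19.031 → 19.03 in.
2XL: 93 / 4.571 = 20.344 → 20.34 in.
3XL: 107 / 4.571 = 23.406 → 23.41 in.

S 19.03 inches; 2XL 20.34 inches; 3XL 23.41 inches.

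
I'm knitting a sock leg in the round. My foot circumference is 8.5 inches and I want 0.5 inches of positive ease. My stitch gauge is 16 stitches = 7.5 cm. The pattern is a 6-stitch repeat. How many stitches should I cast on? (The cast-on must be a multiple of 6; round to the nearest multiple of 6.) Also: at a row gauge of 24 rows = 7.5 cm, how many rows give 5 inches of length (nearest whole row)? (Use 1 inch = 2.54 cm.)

Cast on 48 stitches; work 41 rows.

Finished = 8.5 + 0.5 = 9 inches.
9 inches × 2.54 = 22.86 cm.
16/7.5 = 2.133 sts per cm; 22.86 × 2.133 = 48.77 sts.
Nearest multiple of 6 → 48.
5 inches = 12.70 cm; × 3.2 = 40.64 → 41 rows.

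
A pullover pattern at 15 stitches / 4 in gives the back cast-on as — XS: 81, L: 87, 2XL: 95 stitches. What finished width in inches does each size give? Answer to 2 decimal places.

XS 21.60 inches; L 23.20 inches; 2XL 25.33 inches.

15/4 = 3.75 sts per in.
XS: 81 / 3.75 = 21.600 → 21.60 in.
L: 87 / 3.75 = 23.200 → 23.20 in.
2XL: 95 / 3.75 = 25.333 → 25.33 in.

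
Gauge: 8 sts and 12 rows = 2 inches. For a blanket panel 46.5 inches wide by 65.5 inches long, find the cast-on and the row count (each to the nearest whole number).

Cast on 186 stitches and work 393 rows.

Stitch gauge = 8/2 = 4 sts/in; 46.5 × 4 = 186.00 → 186 sts.
Row gauge = 12/2 = 6 rows/in; 65.5 × 6 = 393.00 → 393 rows.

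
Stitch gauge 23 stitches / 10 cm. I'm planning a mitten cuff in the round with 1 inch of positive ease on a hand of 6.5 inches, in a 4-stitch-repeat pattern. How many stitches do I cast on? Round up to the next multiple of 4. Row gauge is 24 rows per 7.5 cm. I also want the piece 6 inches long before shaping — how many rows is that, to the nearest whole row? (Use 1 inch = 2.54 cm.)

Finished = 6.5 + 1 = 7.5 inches.
7.5 inches × 2.54 = 19.05 cm.
23/10 = 2.3 sts per cm; 19.05 × 2.3 = 43.81 sts.
Next multiple of 4 → 44.
6 inches = 15.24 cm; × 3.2 = 48.77 → 49 rows.

Cast on 44 stitches; work 49 rows.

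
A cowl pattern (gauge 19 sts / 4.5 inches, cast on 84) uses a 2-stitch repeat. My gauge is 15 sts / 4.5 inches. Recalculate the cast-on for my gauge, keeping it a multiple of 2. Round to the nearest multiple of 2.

84 × 15 / 19 = 66.32.
Nearest multiple of 2: 66.

CO 66 sts.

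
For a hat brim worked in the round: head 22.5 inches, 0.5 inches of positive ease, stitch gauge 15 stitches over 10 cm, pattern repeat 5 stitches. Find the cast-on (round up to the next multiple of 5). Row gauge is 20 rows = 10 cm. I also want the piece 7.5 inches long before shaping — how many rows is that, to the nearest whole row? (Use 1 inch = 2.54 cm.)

Finished = 22.5 + 0.5 = 23 inches.
23 inches × 2.54 = 58.42 cm.
15/10 = 1.5 sts per cm; 58.42 × 1.5 = 87.63 sts.
Next multiple of 5 → 90.
7.5 inches = 19.05 cm; × 2 = 38.10 → 38 rows.

Cast on 90 stitches; work 38 rows.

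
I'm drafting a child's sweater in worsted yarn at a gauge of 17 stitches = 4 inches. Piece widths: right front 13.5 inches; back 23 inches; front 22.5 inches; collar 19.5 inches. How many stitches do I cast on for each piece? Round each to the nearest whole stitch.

Rate = 17/4 = 4.25 sts per in.
right front: 13.5 × 4.25 = 57.38 → 57.
back: 23 × 4.25 = 97.75 → 98.
front: 22.5 × 4.25 = 95.62 → 96.
collar: 19.5 × 4.25 = 82.88 → 83.

right front 57; back 98; front 96; collar 83.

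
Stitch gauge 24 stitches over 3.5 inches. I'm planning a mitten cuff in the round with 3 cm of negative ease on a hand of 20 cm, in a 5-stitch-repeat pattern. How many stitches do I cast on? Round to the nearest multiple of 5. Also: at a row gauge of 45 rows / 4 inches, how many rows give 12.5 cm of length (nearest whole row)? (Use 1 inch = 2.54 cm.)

Finished = 20 − 3 = 17 cm.
17 cm × 1/2.54 = 6.69 inches.
24/3.5 = 6.857 sts per in; 6.69 × 6.857 = 45.89 sts.
Nearest multiple of 5 → 45.
12.5 cm = 4.92 inches; × 11.25 = 55.36 → 55 rows.

Cast on 45 stitches; work 55 rows.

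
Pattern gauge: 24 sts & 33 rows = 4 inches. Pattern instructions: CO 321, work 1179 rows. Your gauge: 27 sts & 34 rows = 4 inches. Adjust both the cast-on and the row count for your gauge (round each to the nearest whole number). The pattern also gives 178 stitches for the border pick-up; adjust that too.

Cast on 361 stitches; work 1215 rows; border pick-up 200 stitches.

Stitches: 321 × 27/24 = 361.12 → 361.
Rows: 1179 × 34/33 = 1214.73 → 1215.
border pick-up: 178 × 27/24 = 200.25 → 200.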